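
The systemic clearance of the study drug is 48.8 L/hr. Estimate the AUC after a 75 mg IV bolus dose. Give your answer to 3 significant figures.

AUC_0→∞ = Dose_iv / CL
        = 75 / 48.8 = 1.53689 mg/L·hr

AUC = 1.54 mg/L·hr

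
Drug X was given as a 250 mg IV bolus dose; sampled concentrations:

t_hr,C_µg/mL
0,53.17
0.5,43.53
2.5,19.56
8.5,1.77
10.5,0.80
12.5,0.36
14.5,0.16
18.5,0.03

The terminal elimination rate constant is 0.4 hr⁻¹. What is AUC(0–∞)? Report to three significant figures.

Trapezoidal AUC_0→18.5:
  [0→0.5]: (53.17+43.53)/2 × 0.5 = 24.175
  [0.5→2.5]: (43.53+19.56)/2 × 2 = 63.09
  [2.5→8.5]: (19.56+1.77)/2 × 6 = 63.99
  [8.5→10.5]: (1.77+0.80)/2 × 2 = 2.57
  [10.5→12.5]: (0.80+0.36)/2 × 2 = 1.16
  [12.5→14.5]: (0.36+0.16)/2 × 2 = 0.52
  [14.5→18.5]: (0.16+0.03)/2 × 4 = 0.38
  Sum = 155.885 µg/mL·hr
Extrapolated tail: C_last / k_e = 0.03 / 0.4 = 0.075
AUC_0→∞ = 155.885 + 0.075 = 155.96 µg/mL·hr

AUC = 156 µg/mL·hr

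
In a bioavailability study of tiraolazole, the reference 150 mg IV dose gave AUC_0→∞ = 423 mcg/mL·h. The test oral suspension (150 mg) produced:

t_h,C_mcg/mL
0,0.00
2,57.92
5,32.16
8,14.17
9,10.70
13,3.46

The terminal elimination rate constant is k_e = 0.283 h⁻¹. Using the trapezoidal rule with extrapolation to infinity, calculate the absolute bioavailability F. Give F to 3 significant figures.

F = 0.746

Trapezoidal AUC_0→13 (oral suspension):
  [0→2]: (0.00+57.92)/2 × 2 = 57.92
  [2→5]: (57.92+32.16)/2 × 3 = 135.12
  [5→8]: (32.16+14.17)/2 × 3 = 69.495
  [8→9]: (14.17+10.70)/2 × 1 = 12.435
  [9→13]: (10.70+3.46)/2 × 4 = 28.32
  Sum = 303.29 mcg/mL·h
Tail: C_last/k_e = 3.46/0.283 = 12.226
AUC_0→∞ (oral suspension) = 303.29 + 12.226 = 315.516 mcg/mL·h
F = (AUC_ev/D_ev)/(AUC_iv/D_iv) = (315.516/150)/(423/150) = 2.10344/2.82 = 0.7459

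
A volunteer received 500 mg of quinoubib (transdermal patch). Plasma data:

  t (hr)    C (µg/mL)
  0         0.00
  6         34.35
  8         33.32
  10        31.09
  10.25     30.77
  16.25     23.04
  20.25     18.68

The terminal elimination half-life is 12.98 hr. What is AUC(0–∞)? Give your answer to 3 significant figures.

AUC = 838 µg/mL·hr

Trapezoidal AUC_0→20.25:
  [0→6]: (0.00+34.35)/2 × 6 = 103.05
  [6→8]: (34.35+33.32)/2 × 2 = 67.67
  [8→10]: (33.32+31.09)/2 × 2 = 64.41
  [10→10.25]: (31.09+30.77)/2 × 0.25 = 7.7325
  [10.25→16.25]: (30.77+23.04)/2 × 6 = 161.43
  [16.25→20.25]: (23.04+18.68)/2 × 4 = 83.44
  Sum = 487.7325 µg/mL·hr
k_e = ln2 / t½ = 0.693147 / 12.98 = 0.0534 hr^-1
Extrapolated tail: C_last / k_e = 18.68 / 0.0534 = 349.813
AUC_0→∞ = 487.7325 + 349.813 = 837.5455 µg/mL·hr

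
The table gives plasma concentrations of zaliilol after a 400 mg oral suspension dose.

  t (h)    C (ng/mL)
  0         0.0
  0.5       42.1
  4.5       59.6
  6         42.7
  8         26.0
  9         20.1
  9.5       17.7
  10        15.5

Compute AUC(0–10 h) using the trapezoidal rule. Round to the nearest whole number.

Trapezoidal AUC_0→10:
  [0→0.5]: (0.0+42.1)/2 × 0.5 = 10.525
  [0.5→4.5]: (42.1+59.6)/2 × 4 = 203.4
  [4.5→6]: (59.6+42.7)/2 × 1.5 = 76.725
  [6→8]: (42.7+26.0)/2 × 2 = 68.7
  [8→9]: (26.0+20.1)/2 × 1 = 23.05
  [9→9.5]: (20.1+17.7)/2 × 0.5 = 9.45
  [9.5→10]: (17.7+15.5)/2 × 0.5 = 8.3
  Sum = 400.15 ng/mL·h

AUC = 400 ng/mL·h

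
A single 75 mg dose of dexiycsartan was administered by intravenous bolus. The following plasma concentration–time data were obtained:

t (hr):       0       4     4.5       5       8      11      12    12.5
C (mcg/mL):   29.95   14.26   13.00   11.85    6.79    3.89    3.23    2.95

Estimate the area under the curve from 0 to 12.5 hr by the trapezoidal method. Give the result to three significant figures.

AUC = 151 mcg/mL·hr

Trapezoidal AUC_0→12.5:
  [0→4]: (29.95+14.26)/2 × 4 = 88.42
  [4→4.5]: (14.26+13.00)/2 × 0.5 = 6.815
  [4.5→5]: (13.00+11.85)/2 × 0.5 = 6.2125
  [5→8]: (11.85+6.79)/2 × 3 = 27.96
  [8→11]: (6.79+3.89)/2 × 3 = 16.02
  [11→12]: (3.89+3.23)/2 × 1 = 3.56
  [12→12.5]: (3.23+2.95)/2 × 0.5 = 1.545
  Sum = 150.5325 mcg/mL·hr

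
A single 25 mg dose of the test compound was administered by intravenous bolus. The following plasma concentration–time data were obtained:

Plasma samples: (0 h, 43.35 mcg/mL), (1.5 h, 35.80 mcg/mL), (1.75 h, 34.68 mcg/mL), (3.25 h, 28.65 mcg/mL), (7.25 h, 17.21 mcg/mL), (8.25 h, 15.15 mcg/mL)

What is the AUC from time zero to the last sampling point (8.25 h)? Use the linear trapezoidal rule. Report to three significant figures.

AUC = 224 mcg/mL·h

Trapezoidal AUC_0→8.25:
  [0→1.5]: (43.35+35.80)/2 × 1.5 = 59.3625
  [1.5→1.75]: (35.80+34.68)/2 × 0.25 = 8.81
  [1.75→3.25]: (34.68+28.65)/2 × 1.5 = 47.4975
  [3.25→7.25]: (28.65+17.21)/2 × 4 = 91.72
  [7.25→8.25]: (17.21+15.15)/2 × 1 = 16.18
  Sum = 223.57 mcg/mL·h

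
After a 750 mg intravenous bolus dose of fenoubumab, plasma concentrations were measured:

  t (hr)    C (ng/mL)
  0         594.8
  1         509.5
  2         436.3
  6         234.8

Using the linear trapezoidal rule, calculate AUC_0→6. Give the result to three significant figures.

Trapezoidal AUC_0→6:
  [0→1]: (594.8+509.5)/2 × 1 = 552.15
  [1→2]: (509.5+436.3)/2 × 1 = 472.9
  [2→6]: (436.3+234.8)/2 × 4 = 1342.2
  Sum = 2367.25 ng/mL·hr

AUC = 2370 ng/mL·hr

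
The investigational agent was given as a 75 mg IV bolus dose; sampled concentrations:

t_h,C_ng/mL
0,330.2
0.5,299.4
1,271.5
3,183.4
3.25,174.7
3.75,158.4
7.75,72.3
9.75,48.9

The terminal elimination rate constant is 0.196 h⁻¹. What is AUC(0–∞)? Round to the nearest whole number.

AUC = 1715 ng/mL·h

Trapezoidal AUC_0→9.75:
  [0→0.5]: (330.2+299.4)/2 × 0.5 = 157.4
  [0.5→1]: (299.4+271.5)/2 × 0.5 = 142.725
  [1→3]: (271.5+183.4)/2 × 2 = 454.9
  [3→3.25]: (183.4+174.7)/2 × 0.25 = 44.7625
  [3.25→3.75]: (174.7+158.4)/2 × 0.5 = 83.275
  [3.75→7.75]: (158.4+72.3)/2 × 4 = 461.4
  [7.75→9.75]: (72.3+48.9)/2 × 2 = 121.2
  Sum = 1465.6625 ng/mL·h
Extrapolated tail: C_last / k_e = 48.9 / 0.196 = 249.490
AUC_0→∞ = 1465.6625 + 249.490 = 1715.1525 ng/mL·h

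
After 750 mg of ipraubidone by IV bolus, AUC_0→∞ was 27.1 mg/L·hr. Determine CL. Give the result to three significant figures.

CL = 27.7 L/hr

CL = Dose_iv / AUC_0→∞
   = 750 / 27.1 = 27.6753 L/hr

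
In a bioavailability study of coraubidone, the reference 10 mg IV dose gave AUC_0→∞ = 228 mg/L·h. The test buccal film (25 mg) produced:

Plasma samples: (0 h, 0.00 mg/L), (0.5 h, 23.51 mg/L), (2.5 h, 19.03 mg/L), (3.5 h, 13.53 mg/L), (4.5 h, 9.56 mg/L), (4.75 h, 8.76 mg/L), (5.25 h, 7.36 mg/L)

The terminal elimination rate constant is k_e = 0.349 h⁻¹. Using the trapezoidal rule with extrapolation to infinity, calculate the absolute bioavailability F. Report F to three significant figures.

F = 0.182

Trapezoidal AUC_0→5.25 (buccal film):
  [0→0.5]: (0.00+23.51)/2 × 0.5 = 5.8775
  [0.5→2.5]: (23.51+19.03)/2 × 2 = 42.54
  [2.5→3.5]: (19.03+13.53)/2 × 1 = 16.28
  [3.5→4.5]: (13.53+9.56)/2 × 1 = 11.545
  [4.5→4.75]: (9.56+8.76)/2 × 0.25 = 2.29
  [4.75→5.25]: (8.76+7.36)/2 × 0.5 = 4.03
  Sum = 82.5625 mg/L·h
Tail: C_last/k_e = 7.36/0.349 = 21.089
AUC_0→∞ (buccal film) = 82.5625 + 21.089 = 103.6515 mg/L·h
F = (AUC_ev/D_ev)/(AUC_iv/D_iv) = (103.6515/25)/(228/10) = 4.14606/22.8 = 0.1818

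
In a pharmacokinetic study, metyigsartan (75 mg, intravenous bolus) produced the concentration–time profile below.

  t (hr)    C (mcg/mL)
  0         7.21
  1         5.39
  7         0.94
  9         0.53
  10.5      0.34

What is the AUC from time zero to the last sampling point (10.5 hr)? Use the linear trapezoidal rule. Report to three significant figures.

Trapezoidal AUC_0→10.5:
  [0→1]: (7.21+5.39)/2 × 1 = 6.3
  [1→7]: (5.39+0.94)/2 × 6 = 18.99
  [7→9]: (0.94+0.53)/2 × 2 = 1.47
  [9→10.5]: (0.53+0.34)/2 × 1.5 = 0.6525
  Sum = 27.4125 mcg/mL·hr

AUC = 27.4 mcg/mL·hr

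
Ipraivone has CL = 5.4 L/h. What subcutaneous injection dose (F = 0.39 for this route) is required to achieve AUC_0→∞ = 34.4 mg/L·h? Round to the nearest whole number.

Dose = CL × AUC_0→∞ / F
     = 5.4 × 34.4 / 0.39 = 476.308 mg

Dose = 476 mg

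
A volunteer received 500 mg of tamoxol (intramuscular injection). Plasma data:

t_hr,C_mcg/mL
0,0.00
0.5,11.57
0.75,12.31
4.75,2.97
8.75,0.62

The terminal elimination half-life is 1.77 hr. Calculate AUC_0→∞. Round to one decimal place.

Trapezoidal AUC_0→8.75:
  [0→0.5]: (0.00+11.57)/2 × 0.5 = 2.8925
  [0.5→0.75]: (11.57+12.31)/2 × 0.25 = 2.985
  [0.75→4.75]: (12.31+2.97)/2 × 4 = 30.56
  [4.75→8.75]: (2.97+0.62)/2 × 4 = 7.18
  Sum = 43.6175 mcg/mL·hr
k_e = ln2 / t½ = 0.693147 / 1.77 = 0.3916 hr^-1
Extrapolated tail: C_last / k_e = 0.62 / 0.3916 = 1.583
AUC_0→∞ = 43.6175 + 1.583 = 45.2005 mcg/mL·hr

AUC = 45.2 mcg/mL·hr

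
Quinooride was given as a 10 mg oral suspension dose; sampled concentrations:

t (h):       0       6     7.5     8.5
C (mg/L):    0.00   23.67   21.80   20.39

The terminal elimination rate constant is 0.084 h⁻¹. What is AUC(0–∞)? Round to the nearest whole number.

AUC = 369 mg/L·h

Trapezoidal AUC_0→8.5:
  [0→6]: (0.00+23.67)/2 × 6 = 71.01
  [6→7.5]: (23.67+21.80)/2 × 1.5 = 34.1025
  [7.5→8.5]: (21.80+20.39)/2 × 1 = 21.095
  Sum = 126.2075 mg/L·h
Extrapolated tail: C_last / k_e = 20.39 / 0.084 = 242.738
AUC_0→∞ = 126.2075 + 242.738 = 368.9455 mg/L·h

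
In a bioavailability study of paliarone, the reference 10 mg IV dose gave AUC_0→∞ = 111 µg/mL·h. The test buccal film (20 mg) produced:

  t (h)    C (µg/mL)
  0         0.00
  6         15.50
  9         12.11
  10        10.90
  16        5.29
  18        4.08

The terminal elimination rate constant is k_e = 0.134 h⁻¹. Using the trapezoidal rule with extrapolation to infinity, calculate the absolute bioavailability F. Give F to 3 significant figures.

F = 0.846

Trapezoidal AUC_0→18 (buccal film):
  [0→6]: (0.00+15.50)/2 × 6 = 46.5
  [6→9]: (15.50+12.11)/2 × 3 = 41.415
  [9→10]: (12.11+10.90)/2 × 1 = 11.505
  [10→16]: (10.90+5.29)/2 × 6 = 48.57
  [16→18]: (5.29+4.08)/2 × 2 = 9.37
  Sum = 157.36 µg/mL·h
Tail: C_last/k_e = 4.08/0.134 = 30.448
AUC_0→∞ (buccal film) = 157.36 + 30.448 = 187.808 µg/mL·h
F = (AUC_ev/D_ev)/(AUC_iv/D_iv) = (187.808/20)/(111/10) = 9.3904/11.1 = 0.8460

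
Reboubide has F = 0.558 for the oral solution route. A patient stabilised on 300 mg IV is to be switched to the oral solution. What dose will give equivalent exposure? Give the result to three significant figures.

For equal systemic exposure: F × D_ev = D_iv
D_ev = D_iv / F = 300 / 0.558 = 537.634 mg

D_oral = 538 mg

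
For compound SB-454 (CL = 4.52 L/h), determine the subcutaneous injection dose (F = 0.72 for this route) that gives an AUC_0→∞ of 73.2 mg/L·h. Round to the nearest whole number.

Dose = 460 mg

Dose = CL × AUC_0→∞ / F
     = 4.52 × 73.2 / 0.72 = 459.533 mg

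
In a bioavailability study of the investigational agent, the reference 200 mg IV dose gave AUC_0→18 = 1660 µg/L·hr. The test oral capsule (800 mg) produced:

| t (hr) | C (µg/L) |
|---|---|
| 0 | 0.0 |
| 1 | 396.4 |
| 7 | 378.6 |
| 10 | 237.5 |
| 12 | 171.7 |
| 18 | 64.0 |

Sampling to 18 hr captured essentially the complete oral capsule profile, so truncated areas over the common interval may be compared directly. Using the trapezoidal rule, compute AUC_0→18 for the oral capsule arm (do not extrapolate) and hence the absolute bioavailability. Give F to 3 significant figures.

F = 0.687

Trapezoidal AUC_0→18 (oral capsule):
  [0→1]: (0.0+396.4)/2 × 1 = 198.2
  [1→7]: (396.4+378.6)/2 × 6 = 2325.0
  [7→10]: (378.6+237.5)/2 × 3 = 924.15
  [10→12]: (237.5+171.7)/2 × 2 = 409.2
  [12→18]: (171.7+64.0)/2 × 6 = 707.1
  Sum = 4563.65 µg/L·hr
F = (AUC_ev/D_ev)/(AUC_iv/D_iv) = (4563.65/800)/(1660/200) = 5.7045625/8.3 = 0.6873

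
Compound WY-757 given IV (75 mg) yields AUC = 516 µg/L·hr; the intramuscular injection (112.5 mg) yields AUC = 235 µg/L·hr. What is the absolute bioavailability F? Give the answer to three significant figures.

F = 0.304

F = (AUC_ev / D_ev) / (AUC_iv / D_iv)
  = (235/112.5) / (516/75)
  = 2.08889 / 6.88 = 0.3036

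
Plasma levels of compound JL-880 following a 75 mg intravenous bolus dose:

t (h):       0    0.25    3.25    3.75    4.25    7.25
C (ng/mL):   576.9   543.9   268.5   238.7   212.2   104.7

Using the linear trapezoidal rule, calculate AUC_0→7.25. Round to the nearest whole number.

Trapezoidal AUC_0→7.25:
  [0→0.25]: (576.9+543.9)/2 × 0.25 = 140.1
  [0.25→3.25]: (543.9+268.5)/2 × 3 = 1218.6
  [3.25→3.75]: (268.5+238.7)/2 × 0.5 = 126.8
  [3.75→4.25]: (238.7+212.2)/2 × 0.5 = 112.725
  [4.25→7.25]: (212.2+104.7)/2 × 3 = 475.35
  Sum = 2073.575 ng/mL·h

AUC = 2074 ng/mL·h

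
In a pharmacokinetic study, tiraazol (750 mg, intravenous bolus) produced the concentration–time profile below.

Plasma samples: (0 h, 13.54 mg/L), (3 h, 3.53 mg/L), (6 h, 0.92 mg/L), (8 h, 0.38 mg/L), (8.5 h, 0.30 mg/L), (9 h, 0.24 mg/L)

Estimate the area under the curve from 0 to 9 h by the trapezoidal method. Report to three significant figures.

Trapezoidal AUC_0→9:
  [0→3]: (13.54+3.53)/2 × 3 = 25.605
  [3→6]: (3.53+0.92)/2 × 3 = 6.675
  [6→8]: (0.92+0.38)/2 × 2 = 1.3
  [8→8.5]: (0.38+0.30)/2 × 0.5 = 0.17
  [8.5→9]: (0.30+0.24)/2 × 0.5 = 0.135
  Sum = 33.885 mg/L·h

AUC = 33.9 mg/L·h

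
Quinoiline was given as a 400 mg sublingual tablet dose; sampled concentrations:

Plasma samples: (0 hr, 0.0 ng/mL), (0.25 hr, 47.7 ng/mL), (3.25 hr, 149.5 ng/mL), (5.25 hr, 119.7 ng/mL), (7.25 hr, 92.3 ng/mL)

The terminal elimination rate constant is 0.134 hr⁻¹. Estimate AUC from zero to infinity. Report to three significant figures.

AUC = 1470 ng/mL·hr

Trapezoidal AUC_0→7.25:
  [0→0.25]: (0.0+47.7)/2 × 0.25 = 5.9625
  [0.25→3.25]: (47.7+149.5)/2 × 3 = 295.8
  [3.25→5.25]: (149.5+119.7)/2 × 2 = 269.2
  [5.25→7.25]: (119.7+92.3)/2 × 2 = 212.0
  Sum = 782.9625 ng/mL·hr
Extrapolated tail: C_last / k_e = 92.3 / 0.134 = 688.806
AUC_0→∞ = 782.9625 + 688.806 = 1471.7685 ng/mL·hr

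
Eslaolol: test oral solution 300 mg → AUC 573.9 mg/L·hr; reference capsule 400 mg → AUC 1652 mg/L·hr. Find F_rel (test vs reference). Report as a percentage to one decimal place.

F_rel = (AUC_test/D_test) / (AUC_ref/D_ref)
      = (573.9/300) / (1652/400)
      = 1.913 / 4.13 = 0.4632 = 46.32%

F_rel = 46.3%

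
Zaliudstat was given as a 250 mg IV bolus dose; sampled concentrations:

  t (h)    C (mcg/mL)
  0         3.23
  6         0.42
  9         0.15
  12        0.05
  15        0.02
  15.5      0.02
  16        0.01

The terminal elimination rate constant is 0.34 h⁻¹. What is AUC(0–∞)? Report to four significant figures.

Trapezoidal AUC_0→16:
  [0→6]: (3.23+0.42)/2 × 6 = 10.95
  [6→9]: (0.42+0.15)/2 × 3 = 0.855
  [9→12]: (0.15+0.05)/2 × 3 = 0.3
  [12→15]: (0.05+0.02)/2 × 3 = 0.105
  [15→15.5]: (0.02+0.02)/2 × 0.5 = 0.01
  [15.5→16]: (0.02+0.01)/2 × 0.5 = 0.0075
  Sum = 12.2275 mcg/mL·h
Extrapolated tail: C_last / k_e = 0.01 / 0.34 = 0.029
AUC_0→∞ = 12.2275 + 0.029 = 12.2565 mcg/mL·h

AUC = 12.26 mcg/mL·h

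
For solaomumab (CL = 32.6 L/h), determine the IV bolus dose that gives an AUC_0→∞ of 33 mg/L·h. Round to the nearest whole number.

Dose_iv = CL × AUC_0→∞
     = 32.6 × 33 = 1075.8 mg

Dose = 1076 mg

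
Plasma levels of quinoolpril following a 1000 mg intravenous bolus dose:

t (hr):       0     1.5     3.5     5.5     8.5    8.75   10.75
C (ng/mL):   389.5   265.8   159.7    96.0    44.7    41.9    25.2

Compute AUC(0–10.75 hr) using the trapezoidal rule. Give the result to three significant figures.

AUC = 1460 ng/mL·hr

Trapezoidal AUC_0→10.75:
  [0→1.5]: (389.5+265.8)/2 × 1.5 = 491.475
  [1.5→3.5]: (265.8+159.7)/2 × 2 = 425.5
  [3.5→5.5]: (159.7+96.0)/2 × 2 = 255.7
  [5.5→8.5]: (96.0+44.7)/2 × 3 = 211.05
  [8.5→8.75]: (44.7+41.9)/2 × 0.25 = 10.825
  [8.75→10.75]: (41.9+25.2)/2 × 2 = 67.1
  Sum = 1461.65 ng/mL·hr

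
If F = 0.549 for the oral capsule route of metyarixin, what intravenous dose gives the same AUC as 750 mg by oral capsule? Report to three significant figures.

Systemic exposure from an extravascular dose = F × D_ev, so the equivalent IV dose is F × D_ev.
D_iv = F × D_ev = 0.549 × 750 = 411.75 mg

D_iv = 412 mg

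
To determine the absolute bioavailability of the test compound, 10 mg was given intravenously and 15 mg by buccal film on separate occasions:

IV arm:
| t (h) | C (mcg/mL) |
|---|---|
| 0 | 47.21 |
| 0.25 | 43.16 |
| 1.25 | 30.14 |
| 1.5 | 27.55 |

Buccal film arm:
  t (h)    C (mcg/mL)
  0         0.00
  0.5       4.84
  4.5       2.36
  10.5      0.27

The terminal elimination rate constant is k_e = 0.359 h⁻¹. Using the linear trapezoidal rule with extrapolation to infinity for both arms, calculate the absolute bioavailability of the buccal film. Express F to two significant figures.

Trapezoidal AUC_0→1.5 (IV):
  [0→0.25]: (47.21+43.16)/2 × 0.25 = 11.29625
  [0.25→1.25]: (43.16+30.14)/2 × 1 = 36.65
  [1.25→1.5]: (30.14+27.55)/2 × 0.25 = 7.21125
  Sum = 55.1575 mcg/mL·h
IV tail: 27.55/0.359 = 76.741; AUC_iv,0→∞ = 55.1575 + 76.741 = 131.8985 mcg/mL·h
Trapezoidal AUC_0→10.5 (buccal film):
  [0→0.5]: (0.00+4.84)/2 × 0.5 = 1.21
  [0.5→4.5]: (4.84+2.36)/2 × 4 = 14.4
  [4.5→10.5]: (2.36+0.27)/2 × 6 = 7.89
  Sum = 23.5 mcg/mL·h
buccal film tail: 0.27/0.359 = 0.752; AUC_ev,0→∞ = 23.5 + 0.752 = 24.252 mcg/mL·h
F = (AUC_ev/D_ev)/(AUC_iv/D_iv) = (24.252/15)/(131.8985/10) = 1.6168/13.18985 = 0.1226

F = 0.12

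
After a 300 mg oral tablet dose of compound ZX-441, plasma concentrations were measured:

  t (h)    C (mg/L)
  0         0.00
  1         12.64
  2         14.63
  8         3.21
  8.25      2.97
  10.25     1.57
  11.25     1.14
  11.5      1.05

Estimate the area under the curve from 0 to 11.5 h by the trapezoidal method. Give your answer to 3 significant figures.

AUC = 80.4 mg/L·h

Trapezoidal AUC_0→11.5:
  [0→1]: (0.00+12.64)/2 × 1 = 6.32
  [1→2]: (12.64+14.63)/2 × 1 = 13.635
  [2→8]: (14.63+3.21)/2 × 6 = 53.52
  [8→8.25]: (3.21+2.97)/2 × 0.25 = 0.7725
  [8.25→10.25]: (2.97+1.57)/2 × 2 = 4.54
  [10.25→11.25]: (1.57+1.14)/2 × 1 = 1.355
  [11.25→11.5]: (1.14+1.05)/2 × 0.25 = 0.27375
  Sum = 80.41625 mg/L·h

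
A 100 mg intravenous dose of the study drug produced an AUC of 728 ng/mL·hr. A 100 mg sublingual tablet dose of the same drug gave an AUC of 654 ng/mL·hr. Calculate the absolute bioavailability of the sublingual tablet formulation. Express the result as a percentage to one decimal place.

F = (AUC_ev / D_ev) / (AUC_iv / D_iv)
  = (654/100) / (728/100)
  = 6.54 / 7.28 = 0.8984
  = 89.84%

F = 89.8%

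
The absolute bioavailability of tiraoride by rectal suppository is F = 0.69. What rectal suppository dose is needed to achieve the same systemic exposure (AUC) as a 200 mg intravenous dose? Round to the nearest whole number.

D_rectal = 290 mg

For equal systemic exposure: F × D_ev = D_iv
D_ev = D_iv / F = 200 / 0.69 = 289.855 mg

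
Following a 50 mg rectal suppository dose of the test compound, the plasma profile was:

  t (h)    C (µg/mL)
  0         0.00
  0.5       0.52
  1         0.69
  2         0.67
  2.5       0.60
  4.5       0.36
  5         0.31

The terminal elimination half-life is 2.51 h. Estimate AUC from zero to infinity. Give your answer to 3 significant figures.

Trapezoidal AUC_0→5:
  [0→0.5]: (0.00+0.52)/2 × 0.5 = 0.13
  [0.5→1]: (0.52+0.69)/2 × 0.5 = 0.3025
  [1→2]: (0.69+0.67)/2 × 1 = 0.68
  [2→2.5]: (0.67+0.60)/2 × 0.5 = 0.3175
  [2.5→4.5]: (0.60+0.36)/2 × 2 = 0.96
  [4.5→5]: (0.36+0.31)/2 × 0.5 = 0.1675
  Sum = 2.5575 µg/mL·h
k_e = ln2 / t½ = 0.693147 / 2.51 = 0.2762 h^-1
Extrapolated tail: C_last / k_e = 0.31 / 0.2762 = 1.122
AUC_0→∞ = 2.5575 + 1.122 = 3.6795 µg/mL·h

AUC = 3.68 µg/mL·h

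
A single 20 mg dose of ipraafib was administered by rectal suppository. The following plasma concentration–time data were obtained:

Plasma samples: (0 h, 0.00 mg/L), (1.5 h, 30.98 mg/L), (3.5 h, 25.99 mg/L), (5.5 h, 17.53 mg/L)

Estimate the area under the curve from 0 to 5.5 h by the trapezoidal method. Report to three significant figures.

AUC = 124 mg/L·h

Trapezoidal AUC_0→5.5:
  [0→1.5]: (0.00+30.98)/2 × 1.5 = 23.235
  [1.5→3.5]: (30.98+25.99)/2 × 2 = 56.97
  [3.5→5.5]: (25.99+17.53)/2 × 2 = 43.52
  Sum = 123.725 mg/L·h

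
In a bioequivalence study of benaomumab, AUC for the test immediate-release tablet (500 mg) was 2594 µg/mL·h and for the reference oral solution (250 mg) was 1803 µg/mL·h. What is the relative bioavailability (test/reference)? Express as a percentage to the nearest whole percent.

F_rel = (AUC_test/D_test) / (AUC_ref/D_ref)
      = (2594/500) / (1803/250)
      = 5.188 / 7.212 = 0.7194 = 71.94%

F_rel = 72%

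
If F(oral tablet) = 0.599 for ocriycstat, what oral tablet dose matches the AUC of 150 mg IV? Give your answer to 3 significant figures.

D_oral = 250 mg

For equal systemic exposure: F × D_ev = D_iv
D_ev = D_iv / F = 150 / 0.599 = 250.417 mg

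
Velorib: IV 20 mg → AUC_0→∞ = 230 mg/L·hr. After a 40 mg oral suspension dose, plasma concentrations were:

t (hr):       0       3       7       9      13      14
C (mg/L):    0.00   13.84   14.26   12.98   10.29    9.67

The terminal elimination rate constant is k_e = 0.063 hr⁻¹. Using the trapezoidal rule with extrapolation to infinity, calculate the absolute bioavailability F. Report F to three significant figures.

F = 0.683

Trapezoidal AUC_0→14 (oral suspension):
  [0→3]: (0.00+13.84)/2 × 3 = 20.76
  [3→7]: (13.84+14.26)/2 × 4 = 56.2
  [7→9]: (14.26+12.98)/2 × 2 = 27.24
  [9→13]: (12.98+10.29)/2 × 4 = 46.54
  [13→14]: (10.29+9.67)/2 × 1 = 9.98
  Sum = 160.72 mg/L·hr
Tail: C_last/k_e = 9.67/0.063 = 153.492
AUC_0→∞ (oral suspension) = 160.72 + 153.492 = 314.212 mg/L·hr
F = (AUC_ev/D_ev)/(AUC_iv/D_iv) = (314.212/40)/(230/20) = 7.8553/11.5 = 0.6831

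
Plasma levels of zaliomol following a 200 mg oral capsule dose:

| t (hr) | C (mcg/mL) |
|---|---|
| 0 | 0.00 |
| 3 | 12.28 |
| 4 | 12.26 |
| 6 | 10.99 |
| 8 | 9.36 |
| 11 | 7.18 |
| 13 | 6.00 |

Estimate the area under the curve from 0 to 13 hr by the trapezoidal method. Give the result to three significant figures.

AUC = 112 mcg/mL·hr

Trapezoidal AUC_0→13:
  [0→3]: (0.00+12.28)/2 × 3 = 18.42
  [3→4]: (12.28+12.26)/2 × 1 = 12.27
  [4→6]: (12.26+10.99)/2 × 2 = 23.25
  [6→8]: (10.99+9.36)/2 × 2 = 20.35
  [8→11]: (9.36+7.18)/2 × 3 = 24.81
  [11→13]: (7.18+6.00)/2 × 2 = 13.18
  Sum = 112.28 mcg/mL·hr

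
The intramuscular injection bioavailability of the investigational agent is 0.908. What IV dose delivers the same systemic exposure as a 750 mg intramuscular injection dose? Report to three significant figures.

Systemic exposure from an extravascular dose = F × D_ev, so the equivalent IV dose is F × D_ev.
D_iv = F × D_ev = 0.908 × 750 = 681 mg

D_iv = 681 mg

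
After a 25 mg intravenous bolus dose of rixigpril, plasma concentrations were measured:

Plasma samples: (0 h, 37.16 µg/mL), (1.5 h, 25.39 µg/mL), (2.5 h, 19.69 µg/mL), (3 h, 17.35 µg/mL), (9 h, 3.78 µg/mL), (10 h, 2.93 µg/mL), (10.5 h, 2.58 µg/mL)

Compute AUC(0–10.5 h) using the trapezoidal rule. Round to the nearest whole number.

AUC = 147 µg/mL·h

Trapezoidal AUC_0→10.5:
  [0→1.5]: (37.16+25.39)/2 × 1.5 = 46.9125
  [1.5→2.5]: (25.39+19.69)/2 × 1 = 22.54
  [2.5→3]: (19.69+17.35)/2 × 0.5 = 9.26
  [3→9]: (17.35+3.78)/2 × 6 = 63.39
  [9→10]: (3.78+2.93)/2 × 1 = 3.355
  [10→10.5]: (2.93+2.58)/2 × 0.5 = 1.3775
  Sum = 146.835 µg/mL·h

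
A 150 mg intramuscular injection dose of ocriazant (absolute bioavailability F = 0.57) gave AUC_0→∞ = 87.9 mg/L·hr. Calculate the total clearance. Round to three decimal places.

CL = 0.973 L/hr

CL = F × Dose / AUC_0→∞
   = 0.57 × 150 / 87.9 = 0.972696 L/hr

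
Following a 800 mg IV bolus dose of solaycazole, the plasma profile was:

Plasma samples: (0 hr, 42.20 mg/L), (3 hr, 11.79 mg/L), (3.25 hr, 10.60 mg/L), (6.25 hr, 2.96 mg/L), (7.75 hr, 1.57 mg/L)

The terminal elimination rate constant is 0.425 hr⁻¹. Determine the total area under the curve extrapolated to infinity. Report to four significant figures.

AUC = 111.2 mg/L·hr

Trapezoidal AUC_0→7.75:
  [0→3]: (42.20+11.79)/2 × 3 = 80.985
  [3→3.25]: (11.79+10.60)/2 × 0.25 = 2.79875
  [3.25→6.25]: (10.60+2.96)/2 × 3 = 20.34
  [6.25→7.75]: (2.96+1.57)/2 × 1.5 = 3.3975
  Sum = 107.52125 mg/L·hr
Extrapolated tail: C_last / k_e = 1.57 / 0.425 = 3.694
AUC_0→∞ = 107.52125 + 3.694 = 111.21525 mg/L·hr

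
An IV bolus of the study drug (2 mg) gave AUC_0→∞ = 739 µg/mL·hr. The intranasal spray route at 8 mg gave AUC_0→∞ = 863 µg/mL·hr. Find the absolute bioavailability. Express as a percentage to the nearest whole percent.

F = (AUC_ev / D_ev) / (AUC_iv / D_iv)
  = (863/8) / (739/2)
  = 107.875 / 369.5 = 0.2919
  = 29.19%

F = 29%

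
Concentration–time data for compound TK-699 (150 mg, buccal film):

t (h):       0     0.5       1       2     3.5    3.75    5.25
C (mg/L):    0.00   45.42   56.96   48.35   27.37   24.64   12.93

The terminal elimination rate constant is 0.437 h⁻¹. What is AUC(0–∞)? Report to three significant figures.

AUC = 211 mg/L·h

Trapezoidal AUC_0→5.25:
  [0→0.5]: (0.00+45.42)/2 × 0.5 = 11.355
  [0.5→1]: (45.42+56.96)/2 × 0.5 = 25.595
  [1→2]: (56.96+48.35)/2 × 1 = 52.655
  [2→3.5]: (48.35+27.37)/2 × 1.5 = 56.79
  [3.5→3.75]: (27.37+24.64)/2 × 0.25 = 6.50125
  [3.75→5.25]: (24.64+12.93)/2 × 1.5 = 28.1775
  Sum = 181.07375 mg/L·h
Extrapolated tail: C_last / k_e = 12.93 / 0.437 = 29.588
AUC_0→∞ = 181.07375 + 29.588 = 210.66175 mg/L·h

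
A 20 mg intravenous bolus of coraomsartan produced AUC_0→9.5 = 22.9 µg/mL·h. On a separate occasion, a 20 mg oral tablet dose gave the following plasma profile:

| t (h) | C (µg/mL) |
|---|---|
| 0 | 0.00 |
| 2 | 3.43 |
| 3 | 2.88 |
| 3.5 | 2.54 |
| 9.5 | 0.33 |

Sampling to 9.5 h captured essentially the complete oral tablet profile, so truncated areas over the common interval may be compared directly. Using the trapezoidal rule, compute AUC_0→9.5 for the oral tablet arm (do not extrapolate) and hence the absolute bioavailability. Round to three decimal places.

Trapezoidal AUC_0→9.5 (oral tablet):
  [0→2]: (0.00+3.43)/2 × 2 = 3.43
  [2→3]: (3.43+2.88)/2 × 1 = 3.155
  [3→3.5]: (2.88+2.54)/2 × 0.5 = 1.355
  [3.5→9.5]: (2.54+0.33)/2 × 6 = 8.61
  Sum = 16.55 µg/mL·h
F = (AUC_ev/D_ev)/(AUC_iv/D_iv) = (16.55/20)/(22.9/20) = 0.8275/1.145 = 0.7227

F = 0.723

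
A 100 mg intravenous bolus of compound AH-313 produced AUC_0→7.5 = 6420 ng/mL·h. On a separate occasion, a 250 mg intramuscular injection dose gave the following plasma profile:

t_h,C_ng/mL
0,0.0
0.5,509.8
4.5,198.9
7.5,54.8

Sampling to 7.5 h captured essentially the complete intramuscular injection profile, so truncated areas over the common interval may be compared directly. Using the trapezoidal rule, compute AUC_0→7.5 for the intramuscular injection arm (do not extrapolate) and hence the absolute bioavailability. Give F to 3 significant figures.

Trapezoidal AUC_0→7.5 (intramuscular injection):
  [0→0.5]: (0.0+509.8)/2 × 0.5 = 127.45
  [0.5→4.5]: (509.8+198.9)/2 × 4 = 1417.4
  [4.5→7.5]: (198.9+54.8)/2 × 3 = 380.55
  Sum = 1925.4 ng/mL·h
F = (AUC_ev/D_ev)/(AUC_iv/D_iv) = (1925.4/250)/(6420/100) = 7.7016/64.2 = 0.1200

F = 0.120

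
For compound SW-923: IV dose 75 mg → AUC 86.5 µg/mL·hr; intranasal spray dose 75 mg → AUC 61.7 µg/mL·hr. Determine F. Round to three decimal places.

F = (AUC_ev / D_ev) / (AUC_iv / D_iv)
  = (61.7/75) / (86.5/75)
  = 0.822667 / 1.15333 = 0.7133

F = 0.713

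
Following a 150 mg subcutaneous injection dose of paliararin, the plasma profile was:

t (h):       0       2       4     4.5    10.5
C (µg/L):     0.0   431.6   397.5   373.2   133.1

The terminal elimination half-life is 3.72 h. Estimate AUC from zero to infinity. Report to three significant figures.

AUC = 3690 µg/L·h

Trapezoidal AUC_0→10.5:
  [0→2]: (0.0+431.6)/2 × 2 = 431.6
  [2→4]: (431.6+397.5)/2 × 2 = 829.1
  [4→4.5]: (397.5+373.2)/2 × 0.5 = 192.675
  [4.5→10.5]: (373.2+133.1)/2 × 6 = 1518.9
  Sum = 2972.275 µg/L·h
k_e = ln2 / t½ = 0.693147 / 3.72 = 0.1863 h^-1
Extrapolated tail: C_last / k_e = 133.1 / 0.1863 = 714.439
AUC_0→∞ = 2972.275 + 714.439 = 3686.714 µg/L·h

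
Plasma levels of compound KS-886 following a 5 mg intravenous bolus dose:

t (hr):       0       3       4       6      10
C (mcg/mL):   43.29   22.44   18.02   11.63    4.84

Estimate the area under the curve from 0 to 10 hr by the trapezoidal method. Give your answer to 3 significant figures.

AUC = 181 mcg/mL·hr

Trapezoidal AUC_0→10:
  [0→3]: (43.29+22.44)/2 × 3 = 98.595
  [3→4]: (22.44+18.02)/2 × 1 = 20.23
  [4→6]: (18.02+11.63)/2 × 2 = 29.65
  [6→10]: (11.63+4.84)/2 × 4 = 32.94
  Sum = 181.415 mcg/mL·hr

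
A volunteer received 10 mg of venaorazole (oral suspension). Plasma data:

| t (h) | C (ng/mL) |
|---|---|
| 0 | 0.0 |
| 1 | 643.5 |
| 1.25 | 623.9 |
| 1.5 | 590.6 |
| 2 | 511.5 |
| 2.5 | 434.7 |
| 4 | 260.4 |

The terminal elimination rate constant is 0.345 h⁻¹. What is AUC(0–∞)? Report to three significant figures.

AUC = 2420 ng/mL·h

Trapezoidal AUC_0→4:
  [0→1]: (0.0+643.5)/2 × 1 = 321.75
  [1→1.25]: (643.5+623.9)/2 × 0.25 = 158.425
  [1.25→1.5]: (623.9+590.6)/2 × 0.25 = 151.8125
  [1.5→2]: (590.6+511.5)/2 × 0.5 = 275.525
  [2→2.5]: (511.5+434.7)/2 × 0.5 = 236.55
  [2.5→4]: (434.7+260.4)/2 × 1.5 = 521.325
  Sum = 1665.3875 ng/mL·h
Extrapolated tail: C_last / k_e = 260.4 / 0.345 = 754.783
AUC_0→∞ = 1665.3875 + 754.783 = 2420.1705 ng/mL·h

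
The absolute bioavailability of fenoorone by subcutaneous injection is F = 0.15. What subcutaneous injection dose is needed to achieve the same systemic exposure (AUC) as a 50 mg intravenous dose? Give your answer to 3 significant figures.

D_subcutaneous = 333 mg

For equal systemic exposure: F × D_ev = D_iv
D_ev = D_iv / F = 50 / 0.15 = 333.333 mg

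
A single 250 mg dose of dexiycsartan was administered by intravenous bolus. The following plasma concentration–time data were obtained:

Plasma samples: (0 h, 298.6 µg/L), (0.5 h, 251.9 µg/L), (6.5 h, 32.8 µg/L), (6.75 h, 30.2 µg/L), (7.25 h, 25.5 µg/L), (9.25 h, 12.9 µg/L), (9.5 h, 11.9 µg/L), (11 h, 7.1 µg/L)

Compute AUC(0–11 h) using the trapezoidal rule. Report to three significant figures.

Trapezoidal AUC_0→11:
  [0→0.5]: (298.6+251.9)/2 × 0.5 = 137.625
  [0.5→6.5]: (251.9+32.8)/2 × 6 = 854.1
  [6.5→6.75]: (32.8+30.2)/2 × 0.25 = 7.875
  [6.75→7.25]: (30.2+25.5)/2 × 0.5 = 13.925
  [7.25→9.25]: (25.5+12.9)/2 × 2 = 38.4
  [9.25→9.5]: (12.9+11.9)/2 × 0.25 = 3.1
  [9.5→11]: (11.9+7.1)/2 × 1.5 = 14.25
  Sum = 1069.275 µg/L·h

AUC = 1070 µg/L·h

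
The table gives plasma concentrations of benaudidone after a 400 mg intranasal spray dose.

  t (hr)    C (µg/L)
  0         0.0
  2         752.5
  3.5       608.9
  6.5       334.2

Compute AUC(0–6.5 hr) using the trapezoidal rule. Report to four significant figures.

AUC = 3188 µg/L·hr

Trapezoidal AUC_0→6.5:
  [0→2]: (0.0+752.5)/2 × 2 = 752.5
  [2→3.5]: (752.5+608.9)/2 × 1.5 = 1021.05
  [3.5→6.5]: (608.9+334.2)/2 × 3 = 1414.65
  Sum = 3188.2 µg/L·hr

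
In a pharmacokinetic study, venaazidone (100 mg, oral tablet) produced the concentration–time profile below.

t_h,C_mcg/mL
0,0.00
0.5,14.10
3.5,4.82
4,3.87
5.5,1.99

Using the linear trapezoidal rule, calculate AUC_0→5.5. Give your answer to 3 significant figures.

AUC = 38.5 mcg/mL·h

Trapezoidal AUC_0→5.5:
  [0→0.5]: (0.00+14.10)/2 × 0.5 = 3.525
  [0.5→3.5]: (14.10+4.82)/2 × 3 = 28.38
  [3.5→4]: (4.82+3.87)/2 × 0.5 = 2.1725
  [4→5.5]: (3.87+1.99)/2 × 1.5 = 4.395
  Sum = 38.4725 mcg/mL·h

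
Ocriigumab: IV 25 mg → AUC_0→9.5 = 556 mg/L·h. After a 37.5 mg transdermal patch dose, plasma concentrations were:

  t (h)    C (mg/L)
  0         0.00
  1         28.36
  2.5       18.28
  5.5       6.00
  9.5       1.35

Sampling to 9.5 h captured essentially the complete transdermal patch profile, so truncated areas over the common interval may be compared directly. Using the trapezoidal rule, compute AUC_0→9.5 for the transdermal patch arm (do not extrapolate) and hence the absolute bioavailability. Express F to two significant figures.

Trapezoidal AUC_0→9.5 (transdermal patch):
  [0→1]: (0.00+28.36)/2 × 1 = 14.18
  [1→2.5]: (28.36+18.28)/2 × 1.5 = 34.98
  [2.5→5.5]: (18.28+6.00)/2 × 3 = 36.42
  [5.5→9.5]: (6.00+1.35)/2 × 4 = 14.7
  Sum = 100.28 mg/L·h
F = (AUC_ev/D_ev)/(AUC_iv/D_iv) = (100.28/37.5)/(556/25) = 2.67413/22.24 = 0.1202

F = 0.12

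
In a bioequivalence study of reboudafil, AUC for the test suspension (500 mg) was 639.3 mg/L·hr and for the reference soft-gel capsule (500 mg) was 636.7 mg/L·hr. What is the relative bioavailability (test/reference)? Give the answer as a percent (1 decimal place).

F_rel = (AUC_test/D_test) / (AUC_ref/D_ref)
      = (639.3/500) / (636.7/500)
      = 1.2786 / 1.2734 = 1.0041 = 100.41%

F_rel = 100.4%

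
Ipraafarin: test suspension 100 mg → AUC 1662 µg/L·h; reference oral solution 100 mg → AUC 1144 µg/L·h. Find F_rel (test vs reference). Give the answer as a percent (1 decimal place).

F_rel = (AUC_test/D_test) / (AUC_ref/D_ref)
      = (1662/100) / (1144/100)
      = 16.62 / 11.44 = 1.4528 = 145.28%

F_rel = 145.3%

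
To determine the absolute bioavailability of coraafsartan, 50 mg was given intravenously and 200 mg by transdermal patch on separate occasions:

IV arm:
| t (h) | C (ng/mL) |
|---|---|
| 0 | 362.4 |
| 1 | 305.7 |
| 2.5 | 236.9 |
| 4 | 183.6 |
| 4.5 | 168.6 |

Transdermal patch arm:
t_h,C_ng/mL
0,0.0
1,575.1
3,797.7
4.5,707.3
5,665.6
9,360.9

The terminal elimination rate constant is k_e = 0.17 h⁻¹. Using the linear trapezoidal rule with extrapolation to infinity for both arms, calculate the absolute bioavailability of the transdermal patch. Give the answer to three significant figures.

F = 0.855

Trapezoidal AUC_0→4.5 (IV):
  [0→1]: (362.4+305.7)/2 × 1 = 334.05
  [1→2.5]: (305.7+236.9)/2 × 1.5 = 406.95
  [2.5→4]: (236.9+183.6)/2 × 1.5 = 315.375
  [4→4.5]: (183.6+168.6)/2 × 0.5 = 88.05
  Sum = 1144.425 ng/mL·h
IV tail: 168.6/0.17 = 991.765; AUC_iv,0→∞ = 1144.425 + 991.765 = 2136.19 ng/mL·h
Trapezoidal AUC_0→9 (transdermal patch):
  [0→1]: (0.0+575.1)/2 × 1 = 287.55
  [1→3]: (575.1+797.7)/2 × 2 = 1372.8
  [3→4.5]: (797.7+707.3)/2 × 1.5 = 1128.75
  [4.5→5]: (707.3+665.6)/2 × 0.5 = 343.225
  [5→9]: (665.6+360.9)/2 × 4 = 2053.0
  Sum = 5185.325 ng/mL·h
transdermal patch tail: 360.9/0.17 = 2122.941; AUC_ev,0→∞ = 5185.325 + 2122.941 = 7308.266 ng/mL·h
F = (AUC_ev/D_ev)/(AUC_iv/D_iv) = (7308.266/200)/(2136.19/50) = 36.54133/42.7238 = 0.8553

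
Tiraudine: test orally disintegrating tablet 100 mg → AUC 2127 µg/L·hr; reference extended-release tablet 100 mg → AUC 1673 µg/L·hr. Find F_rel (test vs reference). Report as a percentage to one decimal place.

F_rel = (AUC_test/D_test) / (AUC_ref/D_ref)
      = (2127/100) / (1673/100)
      = 21.27 / 16.73 = 1.2714 = 127.14%

F_rel = 127.1%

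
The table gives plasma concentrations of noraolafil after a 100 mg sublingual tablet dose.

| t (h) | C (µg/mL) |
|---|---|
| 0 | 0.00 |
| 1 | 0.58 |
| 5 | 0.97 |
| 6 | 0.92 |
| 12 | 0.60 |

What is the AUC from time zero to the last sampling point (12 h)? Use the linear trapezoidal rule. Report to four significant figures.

AUC = 8.895 µg/mL·h

Trapezoidal AUC_0→12:
  [0→1]: (0.00+0.58)/2 × 1 = 0.29
  [1→5]: (0.58+0.97)/2 × 4 = 3.1
  [5→6]: (0.97+0.92)/2 × 1 = 0.945
  [6→12]: (0.92+0.60)/2 × 6 = 4.56
  Sum = 8.895 µg/mL·h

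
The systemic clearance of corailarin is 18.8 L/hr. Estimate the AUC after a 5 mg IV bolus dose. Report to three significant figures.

AUC = 0.266 mg/L·hr

AUC_0→∞ = Dose_iv / CL
        = 5 / 18.8 = 0.265957 mg/L·hr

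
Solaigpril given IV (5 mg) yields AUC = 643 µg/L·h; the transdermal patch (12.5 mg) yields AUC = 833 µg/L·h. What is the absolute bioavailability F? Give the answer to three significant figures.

F = 0.518

F = (AUC_ev / D_ev) / (AUC_iv / D_iv)
  = (833/12.5) / (643/5)
  = 66.64 / 128.6 = 0.5182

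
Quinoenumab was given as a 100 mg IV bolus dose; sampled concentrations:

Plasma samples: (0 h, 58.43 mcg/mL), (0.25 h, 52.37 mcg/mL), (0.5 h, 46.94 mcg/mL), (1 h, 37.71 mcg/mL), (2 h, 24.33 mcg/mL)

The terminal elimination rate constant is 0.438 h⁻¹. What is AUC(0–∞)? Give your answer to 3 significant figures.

AUC = 134 mcg/mL·h

Trapezoidal AUC_0→2:
  [0→0.25]: (58.43+52.37)/2 × 0.25 = 13.85
  [0.25→0.5]: (52.37+46.94)/2 × 0.25 = 12.41375
  [0.5→1]: (46.94+37.71)/2 × 0.5 = 21.1625
  [1→2]: (37.71+24.33)/2 × 1 = 31.02
  Sum = 78.44625 mcg/mL·h
Extrapolated tail: C_last / k_e = 24.33 / 0.438 = 55.548
AUC_0→∞ = 78.44625 + 55.548 = 133.99425 mcg/mL·h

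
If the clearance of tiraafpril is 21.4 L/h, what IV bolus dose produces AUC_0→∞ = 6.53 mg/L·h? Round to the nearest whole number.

Dose = 140 mg

Dose_iv = CL × AUC_0→∞
     = 21.4 × 6.53 = 139.742 mg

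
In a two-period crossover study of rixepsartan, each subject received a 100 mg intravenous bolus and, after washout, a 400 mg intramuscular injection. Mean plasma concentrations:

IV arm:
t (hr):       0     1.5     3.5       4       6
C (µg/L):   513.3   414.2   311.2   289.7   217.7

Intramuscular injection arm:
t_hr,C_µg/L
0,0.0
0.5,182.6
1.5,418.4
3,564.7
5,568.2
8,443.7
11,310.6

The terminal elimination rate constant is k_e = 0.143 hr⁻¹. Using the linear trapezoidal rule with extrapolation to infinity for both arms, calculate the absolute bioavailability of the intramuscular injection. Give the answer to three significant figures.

F = 0.489

Trapezoidal AUC_0→6 (IV):
  [0→1.5]: (513.3+414.2)/2 × 1.5 = 695.625
  [1.5→3.5]: (414.2+311.2)/2 × 2 = 725.4
  [3.5→4]: (311.2+289.7)/2 × 0.5 = 150.225
  [4→6]: (289.7+217.7)/2 × 2 = 507.4
  Sum = 2078.65 µg/L·hr
IV tail: 217.7/0.143 = 1522.378; AUC_iv,0→∞ = 2078.65 + 1522.378 = 3601.028 µg/L·hr
Trapezoidal AUC_0→11 (intramuscular injection):
  [0→0.5]: (0.0+182.6)/2 × 0.5 = 45.65
  [0.5→1.5]: (182.6+418.4)/2 × 1 = 300.5
  [1.5→3]: (418.4+564.7)/2 × 1.5 = 737.325
  [3→5]: (564.7+568.2)/2 × 2 = 1132.9
  [5→8]: (568.2+443.7)/2 × 3 = 1517.85
  [8→11]: (443.7+310.6)/2 × 3 = 1131.45
  Sum = 4865.675 µg/L·hr
intramuscular injection tail: 310.6/0.143 = 2172.028; AUC_ev,0→∞ = 4865.675 + 2172.028 = 7037.703 µg/L·hr
F = (AUC_ev/D_ev)/(AUC_iv/D_iv) = (7037.703/400)/(3601.028/100) = 17.5943/36.01028 = 0.4886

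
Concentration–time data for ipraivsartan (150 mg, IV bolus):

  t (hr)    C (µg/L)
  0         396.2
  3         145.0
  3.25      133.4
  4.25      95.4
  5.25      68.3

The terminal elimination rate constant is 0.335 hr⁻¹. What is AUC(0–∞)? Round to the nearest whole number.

AUC = 1247 µg/L·hr

Trapezoidal AUC_0→5.25:
  [0→3]: (396.2+145.0)/2 × 3 = 811.8
  [3→3.25]: (145.0+133.4)/2 × 0.25 = 34.8
  [3.25→4.25]: (133.4+95.4)/2 × 1 = 114.4
  [4.25→5.25]: (95.4+68.3)/2 × 1 = 81.85
  Sum = 1042.85 µg/L·hr
Extrapolated tail: C_last / k_e = 68.3 / 0.335 = 203.881
AUC_0→∞ = 1042.85 + 203.881 = 1246.731 µg/L·hr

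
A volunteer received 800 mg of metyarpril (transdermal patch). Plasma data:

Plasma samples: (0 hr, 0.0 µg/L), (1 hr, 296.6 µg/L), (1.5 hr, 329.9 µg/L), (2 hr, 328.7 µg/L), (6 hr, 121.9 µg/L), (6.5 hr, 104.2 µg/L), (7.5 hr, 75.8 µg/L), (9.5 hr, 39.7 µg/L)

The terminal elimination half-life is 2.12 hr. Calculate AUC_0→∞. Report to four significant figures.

Trapezoidal AUC_0→9.5:
  [0→1]: (0.0+296.6)/2 × 1 = 148.3
  [1→1.5]: (296.6+329.9)/2 × 0.5 = 156.625
  [1.5→2]: (329.9+328.7)/2 × 0.5 = 164.65
  [2→6]: (328.7+121.9)/2 × 4 = 901.2
  [6→6.5]: (121.9+104.2)/2 × 0.5 = 56.525
  [6.5→7.5]: (104.2+75.8)/2 × 1 = 90.0
  [7.5→9.5]: (75.8+39.7)/2 × 2 = 115.5
  Sum = 1632.8 µg/L·hr
k_e = ln2 / t½ = 0.693147 / 2.12 = 0.3270 hr^-1
Extrapolated tail: C_last / k_e = 39.7 / 0.327 = 121.407
AUC_0→∞ = 1632.8 + 121.407 = 1754.207 µg/L·hr

AUC = 1754 µg/L·hr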